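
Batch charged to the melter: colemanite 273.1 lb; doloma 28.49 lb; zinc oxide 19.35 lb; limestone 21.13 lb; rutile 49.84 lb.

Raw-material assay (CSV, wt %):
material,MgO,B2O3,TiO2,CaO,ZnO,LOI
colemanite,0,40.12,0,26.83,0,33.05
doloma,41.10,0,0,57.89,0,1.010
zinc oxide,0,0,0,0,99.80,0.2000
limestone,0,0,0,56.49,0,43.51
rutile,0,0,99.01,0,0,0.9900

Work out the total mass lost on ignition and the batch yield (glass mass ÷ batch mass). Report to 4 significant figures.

Each numeric step holds full float precision end to end; working values are displayed (rounded to 4 significant digits) on the page — each reported value takes exactly one rounding. Derived quantities (ignition loss, the yield, the totals, glass mass, the five compositions) are rebuilt using the weight values for 291.6 lb of glass at full precision, exactly as shown in problem or answer.
Per-material ignition loss:
  colemanite: 273.1 × 0.3305 = 90.26 lb
  doloma: 28.49 × 0.01010 = 0.2877 lb
  zinc oxide: 19.35 × 0.002000 = 0.03870 lb
  limestone: 21.13 × 0.4351 = 9.194 lb
  rutile: 49.84 × 0.009900 = 0.4934 lb
Total LOI = 100.3 lb
Glass = batch − LOI = 391.9 − 100.3 = 291.6 lb

LOI loss = 100.3 lb; glass = 291.6 lb; yield = 74.41%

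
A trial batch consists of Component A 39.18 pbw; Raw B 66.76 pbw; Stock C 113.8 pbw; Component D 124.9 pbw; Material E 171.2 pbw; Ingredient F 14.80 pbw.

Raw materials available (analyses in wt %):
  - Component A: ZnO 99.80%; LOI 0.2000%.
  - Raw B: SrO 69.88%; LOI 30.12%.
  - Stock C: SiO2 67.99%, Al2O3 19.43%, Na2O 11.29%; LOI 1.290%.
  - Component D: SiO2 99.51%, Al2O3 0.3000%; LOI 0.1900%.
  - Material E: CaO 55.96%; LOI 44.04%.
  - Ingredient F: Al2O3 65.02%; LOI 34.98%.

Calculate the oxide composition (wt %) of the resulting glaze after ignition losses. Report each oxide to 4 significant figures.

Working values are shown, rounded to 4 significant figures, across the worked steps — the whole derivation keeps exact precision at each step. Each reported figure undergoes a single rounding. The derived quantities, including net glass mass, the yield, the totals, ignition loss, six oxide percentages, are computed starting from the weights for 428.2 pbw of glass at full float precision as given in either problem or answer.
Mass of each oxide from the mix:
  SiO2: 113.8·0.6799 + 124.9·0.9951 = 201.7 pbw
  CaO: 171.2·0.5596 = 95.80 pbw
  ZnO: 39.18·0.9980 = 39.10 pbw
  Al2O3: 113.8·0.1943 + 124.9·0.003000 + 14.80·0.6502 = 32.11 pbw
  SrO: 66.76·0.6988 = 46.65 pbw
  Na2O: 113.8·0.1129 = 12.85 pbw
LOI: 39.18·0.002000 + 66.76·0.3012 + 113.8·0.01290 + 124.9·0.001900 + 171.2·0.4404 + 14.80·0.3498 = 102.5 pbw
Glass mass = batch − LOI = 530.6 − 102.5 = 428.2 pbw (the oxide masses sum to this)
each oxide over glass, ×100, is wt %

Glass mass = 428.2 pbw (batch 530.6 − LOI 102.5).
Composition: SiO2 47.10%, CaO 22.37%, ZnO 9.132%, Al2O3 7.499%, SrO 10.90%, Na2O 3.001%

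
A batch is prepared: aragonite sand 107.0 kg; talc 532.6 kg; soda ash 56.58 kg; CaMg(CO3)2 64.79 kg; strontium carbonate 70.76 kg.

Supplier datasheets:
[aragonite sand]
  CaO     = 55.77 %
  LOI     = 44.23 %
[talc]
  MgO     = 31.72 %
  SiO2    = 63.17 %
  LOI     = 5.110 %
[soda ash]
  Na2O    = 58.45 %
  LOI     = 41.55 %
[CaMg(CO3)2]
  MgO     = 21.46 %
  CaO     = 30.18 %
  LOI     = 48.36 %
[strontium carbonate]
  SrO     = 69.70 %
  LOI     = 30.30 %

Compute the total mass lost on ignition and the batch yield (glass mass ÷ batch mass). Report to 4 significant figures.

LOI loss = 150.8 kg; glass = 680.9 kg; yield = 81.87%

Every computation keeps full float precision through the solve — working values appear rounded off to 4 significant figures when written out; a single rounding finalizes every reported value; the derived quantities (five oxide percentages, LOI, yield, glass mass, totals) are re-derived starting from the weights on 680.9 kg of glass at exact precision as written in problem or answer.
Material-by-material LOI:
  aragonite sand: 107.0 × 0.4423 = 47.33 kg
  talc: 532.6 × 0.05110 = 27.22 kg
  soda ash: 56.58 × 0.4155 = 23.51 kg
  CaMg(CO3)2: 64.79 × 0.4836 = 31.33 kg
  strontium carbonate: 70.76 × 0.3030 = 21.44 kg
Total LOI = 150.8 kg
Glass = batch − LOI = 831.7 − 150.8 = 680.9 kg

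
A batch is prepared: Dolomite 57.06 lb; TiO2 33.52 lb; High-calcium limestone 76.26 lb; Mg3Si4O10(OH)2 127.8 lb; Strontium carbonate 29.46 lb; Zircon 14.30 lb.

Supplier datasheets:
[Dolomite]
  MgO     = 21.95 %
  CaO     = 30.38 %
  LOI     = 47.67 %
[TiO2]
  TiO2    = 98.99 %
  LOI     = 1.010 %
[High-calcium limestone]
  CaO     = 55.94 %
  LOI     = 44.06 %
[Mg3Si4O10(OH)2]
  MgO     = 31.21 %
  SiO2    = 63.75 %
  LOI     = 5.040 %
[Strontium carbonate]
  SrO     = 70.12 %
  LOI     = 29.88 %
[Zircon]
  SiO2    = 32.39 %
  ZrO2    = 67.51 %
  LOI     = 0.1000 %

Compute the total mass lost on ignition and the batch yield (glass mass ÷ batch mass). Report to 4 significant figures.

Working values are displayed rounded off to 4 significant figures in the printout; all internal work carries exact precision through every step; each reported number includes exactly one rounding — the derived quantities are recomputed from the weighed amounts for 262.0 lb of glass in full precision (yield, LOI, the totals, six oxide percentages, glass mass), as quoted within the problem or answer text.
Ignition loss by material:
  Dolomite: 57.06 × 0.4767 = 27.20 lb
  TiO2: 33.52 × 0.01010 = 0.3386 lb
  High-calcium limestone: 76.26 × 0.4406 = 33.60 lb
  Mg3Si4O10(OH)2: 127.8 × 0.05040 = 6.441 lb
  Strontium carbonate: 29.46 × 0.2988 = 8.803 lb
  Zircon: 14.30 × 0.001000 = 0.01430 lb
Total LOI = 76.40 lb
Glass = batch − LOI = 338.4 − 76.40 = 262.0 lb

LOI loss = 76.40 lb; glass = 262.0 lb; yield = 77.42%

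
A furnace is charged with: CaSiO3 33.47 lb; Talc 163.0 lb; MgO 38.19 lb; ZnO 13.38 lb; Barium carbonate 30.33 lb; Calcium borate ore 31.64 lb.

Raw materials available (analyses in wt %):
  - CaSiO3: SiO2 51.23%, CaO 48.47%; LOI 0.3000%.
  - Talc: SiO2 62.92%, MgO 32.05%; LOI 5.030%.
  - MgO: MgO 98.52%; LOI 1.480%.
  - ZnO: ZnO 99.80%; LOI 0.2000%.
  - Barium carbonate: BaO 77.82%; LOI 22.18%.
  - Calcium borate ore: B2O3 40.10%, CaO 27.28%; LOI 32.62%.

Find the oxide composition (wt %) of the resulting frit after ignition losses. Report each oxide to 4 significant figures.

Glass mass = 284.1 lb (batch 310.0 − LOI 25.94).
Composition: SiO2 42.14%, B2O3 4.466%, CaO 8.749%, MgO 31.64%, BaO 8.309%, ZnO 4.701%

In-progress results appear rounded to four significant figures alongside each step — all internal work keeps full precision through every step — each reported figure receives exactly one rounding. The derived quantities (the six compositions, glass mass, the totals, yield, LOI) are rebuilt from the batch weights per 284.1 lb of glass at full precision, as set out in problem or answer.
Oxide masses out of the charge:
  SiO2: 33.47·0.5123 + 163.0·0.6292 = 119.7 lb
  B2O3: 31.64·0.4010 = 12.69 lb
  CaO: 33.47·0.4847 + 31.64·0.2728 = 24.85 lb
  MgO: 163.0·0.3205 + 38.19·0.9852 = 89.87 lb
  BaO: 30.33·0.7782 = 23.60 lb
  ZnO: 13.38·0.9980 = 13.35 lb
LOI: 33.47·0.003000 + 163.0·0.05030 + 38.19·0.01480 + 13.38·0.002000 + 30.33·0.2218 + 31.64·0.3262 = 25.94 lb
batch − LOI leaves glass = 310.0 − 25.94 = 284.1 lb (equal to the oxide-mass sum)
each oxide over glass, ×100, is wt %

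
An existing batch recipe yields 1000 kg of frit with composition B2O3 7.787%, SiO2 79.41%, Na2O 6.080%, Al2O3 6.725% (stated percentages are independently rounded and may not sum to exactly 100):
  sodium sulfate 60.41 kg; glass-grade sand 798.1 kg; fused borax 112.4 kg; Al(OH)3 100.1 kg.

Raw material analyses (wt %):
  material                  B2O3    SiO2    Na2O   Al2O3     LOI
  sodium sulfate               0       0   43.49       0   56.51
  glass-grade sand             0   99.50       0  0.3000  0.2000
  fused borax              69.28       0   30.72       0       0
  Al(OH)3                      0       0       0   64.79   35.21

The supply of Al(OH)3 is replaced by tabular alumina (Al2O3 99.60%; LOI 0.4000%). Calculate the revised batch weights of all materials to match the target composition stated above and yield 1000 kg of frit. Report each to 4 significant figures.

In-progress results appear rounded to four significant digits within the worked lines. The working math carries full precision all the way through. Every reported result receives exactly one rounding; the derived quantities, which include four oxide percentages, ignition loss, the totals, net glass mass, the yield, are re-derived in full float precision, as set out in the problem or answer text, from the weighed amounts at 1000 kg of glass.
Target oxide masses per 1000 kg frit:
  B2O3: 7.787% × 1000 = 77.87 kg
  SiO2: 79.41% × 1000 = 794.1 kg
  Na2O: 6.080% × 1000 = 60.80 kg
  Al2O3: 6.725% × 1000 = 67.25 kg
Verifying the oxide balance given the weights on record, against the basis in use (summed amounts equal target values net of answer rounding effects):
  B2O3: 112.4·0.6928 = 77.87 kg (target 77.87 kg)
  SiO2: 798.1·0.9950 = 794.1 kg (target 794.1 kg)
  Na2O: 60.41·0.4349 + 112.4·0.3072 = 60.80 kg (target 60.80 kg)
  Al2O3: 798.1·0.003000 + 65.12·0.9960 = 67.25 kg (target 67.25 kg)
Glass-mass closure: whole batch net of LOI = 1000 kg (targets for the oxides total 1000 kg; the stated basis being 1000 kg — rounding explains the deltas).
Summing the batch: Σ batch = 1036 kg; LOI loss = Σ batch·LOI = 35.99 kg; as yield: glass ÷ batch → 96.53%.

Revised batch per 1000 kg frit:
  sodium sulfate: 60.41 kg
  glass-grade sand: 798.1 kg
  fused borax: 112.4 kg
  tabular alumina: 65.12 kg
Total batch = 1036 kg; LOI loss = 35.99 kg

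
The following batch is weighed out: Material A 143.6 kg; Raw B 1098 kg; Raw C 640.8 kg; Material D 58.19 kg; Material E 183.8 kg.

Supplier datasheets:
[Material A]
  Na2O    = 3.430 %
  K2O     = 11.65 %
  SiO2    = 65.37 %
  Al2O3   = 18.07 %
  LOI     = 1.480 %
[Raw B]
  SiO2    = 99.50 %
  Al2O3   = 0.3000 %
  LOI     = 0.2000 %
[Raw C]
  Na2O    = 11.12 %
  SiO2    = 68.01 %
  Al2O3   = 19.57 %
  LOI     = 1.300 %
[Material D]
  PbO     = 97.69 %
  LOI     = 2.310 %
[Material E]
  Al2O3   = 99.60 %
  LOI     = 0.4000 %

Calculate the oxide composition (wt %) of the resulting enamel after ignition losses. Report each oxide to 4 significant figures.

The working math keeps full precision through the solve. Mid-chain values are shown (rounded to 4 significant figures) in the working. Each reported value takes a single rounding; derived quantities (the totals, ignition loss, the five compositions, yield, glass mass) are re-derived at full precision using the weight values per 2110 kg of glass, precisely as stated by question or answer.
Per-oxide mass from batch:
  Na2O: 143.6·0.03430 + 640.8·0.1112 = 76.18 kg
  PbO: 58.19·0.9769 = 56.85 kg
  K2O: 143.6·0.1165 = 16.73 kg
  SiO2: 143.6·0.6537 + 1098·0.9950 + 640.8·0.6801 = 1622 kg
  Al2O3: 143.6·0.1807 + 1098·0.003000 + 640.8·0.1957 + 183.8·0.9960 = 337.7 kg
LOI: 143.6·0.01480 + 1098·0.002000 + 640.8·0.01300 + 58.19·0.02310 + 183.8·0.004000 = 14.73 kg
The glass mass, total less LOI, = 2124 − 14.73 = 2110 kg (= the summed oxide contributions)
wt % = 100 × oxide mass / glass mass

Glass mass = 2110 kg (batch 2124 − LOI 14.73).
Composition: Na2O 3.611%, PbO 2.695%, K2O 0.7930%, SiO2 76.89%, Al2O3 16.01%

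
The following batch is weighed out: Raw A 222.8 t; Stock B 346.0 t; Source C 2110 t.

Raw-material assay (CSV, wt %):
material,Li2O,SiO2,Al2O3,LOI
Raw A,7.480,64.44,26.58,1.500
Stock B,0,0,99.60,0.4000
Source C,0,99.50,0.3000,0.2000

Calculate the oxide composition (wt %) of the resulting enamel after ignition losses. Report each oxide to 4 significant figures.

Glass mass = 2670 t (batch 2679 − LOI 8.946).
Composition: Li2O 0.6242%, SiO2 84.01%, Al2O3 15.36%

Full float precision is maintained through every step; mid-chain values are shown, rounded to 4 significant figures, as written. Exactly one rounding goes into every reported number; the derived quantities (totals, LOI, the three compositions, yield, net glass mass) are re-derived in full precision starting from the weights on 2670 t of glass, as given in problem or answer.
Oxide-by-oxide delivered mass:
  Li2O: 222.8·0.07480 = 16.67 t
  SiO2: 222.8·0.6444 + 2110·0.9950 = 2243 t
  Al2O3: 222.8·0.2658 + 346.0·0.9960 + 2110·0.003000 = 410.2 t
LOI: 222.8·0.01500 + 346.0·0.004000 + 2110·0.002000 = 8.946 t
Net of LOI, the glass mass = 2679 − 8.946 = 2670 t (= the summed oxide contributions)
wt % = oxide mass / glass mass × 100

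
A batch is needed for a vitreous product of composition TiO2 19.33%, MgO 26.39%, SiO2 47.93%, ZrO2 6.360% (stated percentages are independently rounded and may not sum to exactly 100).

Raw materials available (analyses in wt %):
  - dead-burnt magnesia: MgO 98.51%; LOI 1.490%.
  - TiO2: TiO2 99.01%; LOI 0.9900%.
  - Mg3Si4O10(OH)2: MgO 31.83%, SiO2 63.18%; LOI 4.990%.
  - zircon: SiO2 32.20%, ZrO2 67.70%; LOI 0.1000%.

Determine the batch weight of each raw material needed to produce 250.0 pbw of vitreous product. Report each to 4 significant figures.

The working math holds exact precision at each step — intermediates are printed (rounded to 4 significant digits) across the worked steps — each reported result is rounded just once — the derived quantities (glass mass, the four compositions, ignition loss, yield, the totals) are recomputed in exact precision from the batch weights per 250.0 pbw of glass, as quoted within the problem or answer text.
The oxide mass targets at 250.0 pbw vitreous product:
  TiO2: 19.33% × 250.0 = 48.32 pbw
  MgO: 26.39% × 250.0 = 65.97 pbw
  SiO2: 47.93% × 250.0 = 119.8 pbw
  ZrO2: 6.360% × 250.0 = 15.90 pbw
Sums-versus-targets review on the weights just shown, for the quoted basis mass (sum by sum, the targets are met modulo rounding of the values):
  TiO2: 48.81·0.9901 = 48.33 pbw (target 48.32 pbw)
  MgO: 9.560·0.9851 + 177.7·0.3183 = 65.98 pbw (target 65.97 pbw)
  SiO2: 177.7·0.6318 + 23.49·0.3220 = 119.8 pbw (target 119.8 pbw)
  ZrO2: 23.49·0.6770 = 15.90 pbw (target 15.90 pbw)
Glass-mass bookkeeping: batch total minus LOI = 250.0 pbw (the targets, summed, come to 250.0 pbw; versus the stated basis of 250.0 pbw — rounding explains the deltas).
Batch grand total — Σ batch = 259.6 pbw; LOI loss = Σ batch·LOI = 9.516 pbw; yield = glass ÷ total batch = 96.33%.

Batch per 250.0 pbw vitreous product:
  dead-burnt magnesia: 9.560 pbw
  TiO2: 48.81 pbw
  Mg3Si4O10(OH)2: 177.7 pbw
  zircon: 23.49 pbw
Total batch = 259.6 pbw; LOI loss = 9.516 pbw; yield = 96.33%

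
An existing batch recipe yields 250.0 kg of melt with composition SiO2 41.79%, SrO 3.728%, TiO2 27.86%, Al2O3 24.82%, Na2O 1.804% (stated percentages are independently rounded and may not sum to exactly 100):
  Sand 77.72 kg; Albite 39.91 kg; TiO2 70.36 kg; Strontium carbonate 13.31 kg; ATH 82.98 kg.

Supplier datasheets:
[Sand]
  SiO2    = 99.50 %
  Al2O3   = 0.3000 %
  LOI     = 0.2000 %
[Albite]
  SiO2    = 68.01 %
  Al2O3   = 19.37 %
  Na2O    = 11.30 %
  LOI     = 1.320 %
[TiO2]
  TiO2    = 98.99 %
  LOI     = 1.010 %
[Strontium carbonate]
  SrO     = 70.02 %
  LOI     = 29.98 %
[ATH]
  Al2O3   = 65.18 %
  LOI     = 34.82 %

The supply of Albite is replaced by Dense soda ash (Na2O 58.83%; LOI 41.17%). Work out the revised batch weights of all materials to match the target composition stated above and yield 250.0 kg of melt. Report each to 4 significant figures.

In-progress results are printed with 4-significant-figure rounding in the printout. Full precision is carried through every step. Every reported figure sees exactly one rounding — derived quantities (the five compositions, yield, the totals, glass mass, ignition loss) are recomputed at full precision from the weighed amounts per 250.0 kg of glass, as quoted within the problem or the answer.
Target masses of each oxide per 250.0 kg melt:
  SiO2: 41.79% × 250.0 = 104.5 kg
  SrO: 3.728% × 250.0 = 9.320 kg
  TiO2: 27.86% × 250.0 = 69.65 kg
  Al2O3: 24.82% × 250.0 = 62.05 kg
  Na2O: 1.804% × 250.0 = 4.510 kg
Checking each oxide sum given the weights on record, against the basis in use (target by target, the sums agree given rounding of the digits):
  SiO2: 105.0·0.9950 = 104.5 kg (target 104.5 kg)
  SrO: 13.31·0.7002 = 9.320 kg (target 9.320 kg)
  TiO2: 70.36·0.9899 = 69.65 kg (target 69.65 kg)
  Al2O3: 105.0·0.003000 + 94.71·0.6518 = 62.05 kg (target 62.05 kg)
  Na2O: 7.666·0.5883 = 4.510 kg (target 4.510 kg)
Auditing the glass mass value: total batch − LOI = 250.0 kg (targets for the oxides total 250.0 kg; the stated basis being 250.0 kg — gaps are rounding artifacts).
Adding the batch up: Σ batch = 291.0 kg; loss to ignition Σ batch·LOI = 41.05 kg; yield: glass divided by total = 85.90%.

Revised batch per 250.0 kg melt:
  Sand: 105.0 kg
  Dense soda ash: 7.666 kg
  TiO2: 70.36 kg
  Strontium carbonate: 13.31 kg
  ATH: 94.71 kg
Total batch = 291.0 kg; LOI loss = 41.05 kg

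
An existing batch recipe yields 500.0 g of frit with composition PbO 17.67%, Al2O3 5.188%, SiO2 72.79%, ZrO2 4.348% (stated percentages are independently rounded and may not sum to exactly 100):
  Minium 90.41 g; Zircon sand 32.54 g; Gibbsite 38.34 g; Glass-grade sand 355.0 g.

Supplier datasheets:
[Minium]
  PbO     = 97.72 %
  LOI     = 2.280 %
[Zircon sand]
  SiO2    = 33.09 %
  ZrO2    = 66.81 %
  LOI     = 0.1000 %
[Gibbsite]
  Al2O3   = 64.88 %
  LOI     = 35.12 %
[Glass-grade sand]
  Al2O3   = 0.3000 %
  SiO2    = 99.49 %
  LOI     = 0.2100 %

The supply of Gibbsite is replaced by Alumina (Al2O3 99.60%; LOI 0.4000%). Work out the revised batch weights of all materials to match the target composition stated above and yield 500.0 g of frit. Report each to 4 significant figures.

The whole derivation keeps full float precision throughout; intermediates are shown, rounded to 4 significant digits, within the worked lines — every reported result sees exactly one rounding; all derived quantities (LOI, totals, yield, four oxide percentages, glass mass) are re-derived in full float precision using the weight values for 500.0 g of glass exactly as shown in question or answer.
Oxide-by-oxide targets in 500.0 g frit:
  PbO: 17.67% × 500.0 = 88.35 g
  Al2O3: 5.188% × 500.0 = 25.94 g
  SiO2: 72.79% × 500.0 = 364.0 g
  ZrO2: 4.348% × 500.0 = 21.74 g
Oxide-by-oxide audit per the reported batch figures, against the basis in use (sum by sum, the targets are met once rounding is allowed for):
  PbO: 90.41·0.9772 = 88.35 g (target 88.35 g)
  Al2O3: 24.97·0.9960 + 355.0·0.003000 = 25.94 g (target 25.94 g)
  SiO2: 32.54·0.3309 + 355.0·0.9949 = 364.0 g (target 364.0 g)
  ZrO2: 32.54·0.6681 = 21.74 g (target 21.74 g)
Glass-mass sanity pass: total charge less LOI = 500.0 g (per-oxide target masses sum to 500.0 g; stated basis 500.0 g — rounding explains the deltas).
Batch grand total — Σ batch = 502.9 g; the LOI term Σ batch·LOI equals 2.939 g; glass ÷ batch gives a yield of 99.42%.

Revised batch per 500.0 g frit:
  Minium: 90.41 g
  Zircon sand: 32.54 g
  Alumina: 24.97 g
  Glass-grade sand: 355.0 g
Total batch = 502.9 g; LOI loss = 2.939 g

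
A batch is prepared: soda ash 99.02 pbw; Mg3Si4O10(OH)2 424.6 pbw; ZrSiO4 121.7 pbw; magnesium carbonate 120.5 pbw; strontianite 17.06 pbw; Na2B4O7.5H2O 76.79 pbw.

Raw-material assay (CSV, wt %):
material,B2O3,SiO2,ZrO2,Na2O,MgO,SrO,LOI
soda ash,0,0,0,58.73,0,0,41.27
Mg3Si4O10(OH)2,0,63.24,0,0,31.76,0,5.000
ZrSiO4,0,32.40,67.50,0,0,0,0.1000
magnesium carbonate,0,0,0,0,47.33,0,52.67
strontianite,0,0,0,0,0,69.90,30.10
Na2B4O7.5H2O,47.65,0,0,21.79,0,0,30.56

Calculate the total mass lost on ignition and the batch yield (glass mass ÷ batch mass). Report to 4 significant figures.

Each numeric step maintains exact precision at each step. Intermediates appear rounded to four significant digits when written out. A single rounding produces each reported figure — the derived quantities, which include the six compositions, yield, glass mass, the totals, ignition loss, are recomputed at full float precision, as given in question or answer, from the batch weights at 705.4 pbw of glass.
Loss on ignition, line by line:
  soda ash: 99.02 × 0.4127 = 40.87 pbw
  Mg3Si4O10(OH)2: 424.6 × 0.05000 = 21.23 pbw
  ZrSiO4: 121.7 × 0.001000 = 0.1217 pbw
  magnesium carbonate: 120.5 × 0.5267 = 63.47 pbw
  strontianite: 17.06 × 0.3010 = 5.135 pbw
  Na2B4O7.5H2O: 76.79 × 0.3056 = 23.47 pbw
Total LOI = 154.3 pbw
Glass = batch − LOI = 859.7 − 154.3 = 705.4 pbw

LOI loss = 154.3 pbw; glass = 705.4 pbw; yield = 82.05%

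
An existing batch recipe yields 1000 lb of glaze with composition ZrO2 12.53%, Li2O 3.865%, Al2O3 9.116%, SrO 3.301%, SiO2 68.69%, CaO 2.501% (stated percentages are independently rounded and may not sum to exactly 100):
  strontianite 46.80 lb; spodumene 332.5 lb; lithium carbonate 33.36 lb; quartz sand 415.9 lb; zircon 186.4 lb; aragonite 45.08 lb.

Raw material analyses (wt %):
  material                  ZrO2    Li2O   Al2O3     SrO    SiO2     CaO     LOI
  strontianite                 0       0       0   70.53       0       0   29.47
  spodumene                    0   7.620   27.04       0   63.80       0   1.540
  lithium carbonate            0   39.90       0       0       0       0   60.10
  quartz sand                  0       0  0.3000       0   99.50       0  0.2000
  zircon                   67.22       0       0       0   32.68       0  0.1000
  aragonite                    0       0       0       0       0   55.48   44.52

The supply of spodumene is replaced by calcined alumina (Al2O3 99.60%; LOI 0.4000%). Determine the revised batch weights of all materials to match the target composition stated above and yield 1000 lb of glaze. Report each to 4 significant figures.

Revised batch per 1000 lb glaze:
  strontianite: 46.80 lb
  calcined alumina: 89.63 lb
  lithium carbonate: 96.87 lb
  quartz sand: 629.1 lb
  zircon: 186.4 lb
  aragonite: 45.08 lb
Total batch = 1094 lb; LOI loss = 93.88 lb

Intermediates appear with 4-significant-figure rounding between the steps; the working math runs at full precision at each step — every reported number is rounded just once. The derived quantities are re-derived at exact precision (the yield, totals, the six compositions, ignition loss, net glass mass) from the batch weights per 1000 lb of glass, precisely as stated by question or answer.
The oxide mass targets at 1000 lb glaze:
  ZrO2: 12.53% × 1000 = 125.3 lb
  Li2O: 3.865% × 1000 = 38.65 lb
  Al2O3: 9.116% × 1000 = 91.16 lb
  SrO: 3.301% × 1000 = 33.01 lb
  SiO2: 68.69% × 1000 = 686.9 lb
  CaO: 2.501% × 1000 = 25.01 lb
Sums-versus-targets review working from each reported weight, at the basis given (every target is met by its sum net of answer rounding effects):
  ZrO2: 186.4·0.6722 = 125.3 lb (target 125.3 lb)
  Li2O: 96.87·0.3990 = 38.65 lb (target 38.65 lb)
  Al2O3: 89.63·0.9960 + 629.1·0.003000 = 91.16 lb (target 91.16 lb)
  SrO: 46.80·0.7053 = 33.01 lb (target 33.01 lb)
  SiO2: 629.1·0.9950 + 186.4·0.3268 = 686.9 lb (target 686.9 lb)
  CaO: 45.08·0.5548 = 25.01 lb (target 25.01 lb)
Glass-mass closure: the batch minus its LOI: 1000 lb (the targets, summed, come to 1000 lb; the stated basis being 1000 lb — differing by rounding only).
Batch total: Σ batch = 1094 lb; loss to ignition Σ batch·LOI = 93.88 lb; yield: glass divided by total = 91.42%.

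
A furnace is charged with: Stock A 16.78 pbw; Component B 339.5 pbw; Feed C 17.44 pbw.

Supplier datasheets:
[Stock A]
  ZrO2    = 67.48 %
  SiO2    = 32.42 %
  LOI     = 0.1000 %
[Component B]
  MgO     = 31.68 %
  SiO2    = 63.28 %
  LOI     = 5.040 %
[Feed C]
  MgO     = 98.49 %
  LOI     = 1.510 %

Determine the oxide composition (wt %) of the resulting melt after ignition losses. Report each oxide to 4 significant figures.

Each numeric step holds exact precision at each step; values along the way are displayed (rounded to 4 significant digits) within the worked lines; every reported number takes just one rounding — the derived quantities are re-derived in exact precision (the yield, ignition loss, totals, glass mass, three oxide percentages) starting from the weights at 356.3 pbw of glass, as they appear in either problem or answer.
Mass of each oxide from the mix:
  ZrO2: 16.78·0.6748 = 11.32 pbw
  MgO: 339.5·0.3168 + 17.44·0.9849 = 124.7 pbw
  SiO2: 16.78·0.3242 + 339.5·0.6328 = 220.3 pbw
LOI: 16.78·0.001000 + 339.5·0.05040 + 17.44·0.01510 = 17.39 pbw
Glass = total batch minus LOI = 373.7 − 17.39 = 356.3 pbw (the oxide masses sum to this)
percent share: oxide ÷ glass, ×100

Glass mass = 356.3 pbw (batch 373.7 − LOI 17.39).
Composition: ZrO2 3.178%, MgO 35.00%, SiO2 61.82%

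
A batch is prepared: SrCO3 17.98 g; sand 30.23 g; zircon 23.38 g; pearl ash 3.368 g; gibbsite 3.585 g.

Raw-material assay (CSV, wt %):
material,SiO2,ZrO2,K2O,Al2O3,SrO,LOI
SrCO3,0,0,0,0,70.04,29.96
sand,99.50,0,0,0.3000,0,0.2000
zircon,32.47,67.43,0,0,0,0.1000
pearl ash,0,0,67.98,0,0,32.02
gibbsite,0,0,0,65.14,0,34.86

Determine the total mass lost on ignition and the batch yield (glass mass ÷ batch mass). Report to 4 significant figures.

Mid-chain values are displayed, rounded to four significant figures, alongside each step; full float precision is carried in all steps — every reported number is rounded just once — all derived quantities are computed starting from the weights per 70.74 g of glass in exact precision (net glass mass, the yield, five oxide percentages, LOI, the totals) exactly as shown in question or answer.
Material-by-material LOI:
  SrCO3: 17.98 × 0.2996 = 5.387 g
  sand: 30.23 × 0.002000 = 0.06046 g
  zircon: 23.38 × 0.001000 = 0.02338 g
  pearl ash: 3.368 × 0.3202 = 1.078 g
  gibbsite: 3.585 × 0.3486 = 1.250 g
Total LOI = 7.799 g
Glass = batch − LOI = 78.54 − 7.799 = 70.74 g

LOI loss = 7.799 g; glass = 70.74 g; yield = 90.07%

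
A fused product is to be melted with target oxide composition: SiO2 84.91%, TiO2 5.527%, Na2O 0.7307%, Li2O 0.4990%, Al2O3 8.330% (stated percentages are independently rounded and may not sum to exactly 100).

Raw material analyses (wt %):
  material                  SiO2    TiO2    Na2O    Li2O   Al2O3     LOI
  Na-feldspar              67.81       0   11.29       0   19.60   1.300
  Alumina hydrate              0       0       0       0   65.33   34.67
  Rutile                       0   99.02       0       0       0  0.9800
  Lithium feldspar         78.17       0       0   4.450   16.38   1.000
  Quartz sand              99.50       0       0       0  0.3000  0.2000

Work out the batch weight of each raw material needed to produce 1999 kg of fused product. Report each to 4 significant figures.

Batch per 1999 kg fused product:
  Na-feldspar: 129.4 kg
  Alumina hydrate: 153.2 kg
  Rutile: 111.6 kg
  Lithium feldspar: 224.2 kg
  Quartz sand: 1442 kg
Total batch = 2060 kg; LOI loss = 61.02 kg; yield = 97.04%

All arithmetic carries full precision from start to finish — mid-chain values appear, with 4-significant-figure rounding, when written out. Exactly one rounding lands on every reported figure. All derived quantities, which include five oxide percentages, the totals, ignition loss, net glass mass, the yield, are recomputed in full precision, as quoted within the problem or the answer, using the weight values per 1999 kg of glass.
Target masses of each oxide per 1999 kg fused product:
  SiO2: 84.91% × 1999 = 1697 kg
  TiO2: 5.527% × 1999 = 110.5 kg
  Na2O: 0.7307% × 1999 = 14.61 kg
  Li2O: 0.4990% × 1999 = 9.975 kg
  Al2O3: 8.330% × 1999 = 166.5 kg
Verifying the oxide balance applying the batch weights above, at the basis given (summed amounts equal target values net of answer rounding effects):
  SiO2: 129.4·0.6781 + 224.2·0.7817 + 1442·0.9950 = 1698 kg (target 1697 kg)
  TiO2: 111.6·0.9902 = 110.5 kg (target 110.5 kg)
  Na2O: 129.4·0.1129 = 14.61 kg (target 14.61 kg)
  Li2O: 224.2·0.04450 = 9.977 kg (target 9.975 kg)
  Al2O3: 129.4·0.1960 + 153.2·0.6533 + 224.2·0.1638 + 1442·0.003000 = 166.5 kg (target 166.5 kg)
Consistency of the glass mass: the batch minus its LOI: 1999 kg (summing oxide targets gives 1999 kg; basis as stated: 1999 kg — differing by rounding only).
Adding the batch up: Σ batch = 2060 kg; loss to ignition Σ batch·LOI = 61.02 kg; the yield ratio, glass ÷ batch: 97.04%.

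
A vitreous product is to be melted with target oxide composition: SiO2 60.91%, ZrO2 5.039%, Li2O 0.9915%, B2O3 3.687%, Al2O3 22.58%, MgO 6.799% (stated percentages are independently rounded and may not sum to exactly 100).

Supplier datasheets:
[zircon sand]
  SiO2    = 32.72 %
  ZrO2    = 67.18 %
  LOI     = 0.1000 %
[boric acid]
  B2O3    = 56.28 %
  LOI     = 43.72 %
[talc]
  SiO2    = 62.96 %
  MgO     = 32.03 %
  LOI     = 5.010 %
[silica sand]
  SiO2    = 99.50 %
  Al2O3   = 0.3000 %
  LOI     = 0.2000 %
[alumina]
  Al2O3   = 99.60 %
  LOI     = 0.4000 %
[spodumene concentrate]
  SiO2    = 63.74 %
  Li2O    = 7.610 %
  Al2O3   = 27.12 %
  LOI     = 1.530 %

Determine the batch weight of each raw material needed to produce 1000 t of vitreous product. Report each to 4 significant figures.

Batch per 1000 t vitreous product:
  zircon sand: 75.01 t
  boric acid: 65.51 t
  talc: 212.3 t
  silica sand: 369.7 t
  alumina: 190.1 t
  spodumene concentrate: 130.3 t
Total batch = 1043 t; LOI loss = 42.85 t; yield = 95.89%

Every computation maintains exact precision all the way through; values along the way are shown, with 4-significant-figure rounding, between the steps — each reported value takes exactly one rounding. All derived quantities, including six oxide percentages, yield, LOI, the totals, net glass mass, are recomputed using the weight values at 1000 t of glass at full float precision, exactly as printed in problem or answer.
Target masses of each oxide per 1000 t vitreous product:
  SiO2: 60.91% × 1000 = 609.1 t
  ZrO2: 5.039% × 1000 = 50.39 t
  Li2O: 0.9915% × 1000 = 9.915 t
  B2O3: 3.687% × 1000 = 36.87 t
  Al2O3: 22.58% × 1000 = 225.8 t
  MgO: 6.799% × 1000 = 67.99 t
Sums-versus-targets review per the reported batch figures, for the quoted basis mass (summed amounts equal target values inside rounding margins):
  SiO2: 75.01·0.3272 + 212.3·0.6296 + 369.7·0.9950 + 130.3·0.6374 = 609.1 t (target 609.1 t)
  ZrO2: 75.01·0.6718 = 50.39 t (target 50.39 t)
  Li2O: 130.3·0.07610 = 9.916 t (target 9.915 t)
  B2O3: 65.51·0.5628 = 36.87 t (target 36.87 t)
  Al2O3: 369.7·0.003000 + 190.1·0.9960 + 130.3·0.2712 = 225.8 t (target 225.8 t)
  MgO: 212.3·0.3203 = 68.00 t (target 67.99 t)
Glass-mass closure: Σ batch − LOI loss = 1000 t (the Σ of target masses is 1000 t; the stated basis being 1000 t — rounding explains the deltas).
Whole-batch sum: Σ batch = 1043 t; LOI removed, Σ of batch·LOI: 42.85 t; the yield ratio, glass ÷ batch: 95.89%.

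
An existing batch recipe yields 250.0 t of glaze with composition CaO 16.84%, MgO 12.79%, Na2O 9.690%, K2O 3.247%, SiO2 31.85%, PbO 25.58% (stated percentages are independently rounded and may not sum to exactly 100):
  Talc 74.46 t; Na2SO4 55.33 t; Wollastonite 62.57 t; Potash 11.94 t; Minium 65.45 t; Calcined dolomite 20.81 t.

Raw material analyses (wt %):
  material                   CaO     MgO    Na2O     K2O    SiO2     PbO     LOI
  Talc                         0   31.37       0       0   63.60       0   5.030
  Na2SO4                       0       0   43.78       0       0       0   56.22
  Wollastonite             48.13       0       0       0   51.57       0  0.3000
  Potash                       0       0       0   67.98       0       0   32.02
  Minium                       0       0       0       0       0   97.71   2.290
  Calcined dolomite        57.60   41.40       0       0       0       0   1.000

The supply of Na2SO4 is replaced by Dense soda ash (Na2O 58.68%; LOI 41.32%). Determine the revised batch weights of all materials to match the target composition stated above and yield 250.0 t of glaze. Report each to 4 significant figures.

Working values appear, with 4-significant-digit rounding, in the printout; the working math maintains full precision at all times. Every reported value is rounded once only; all derived quantities are rebuilt from the weighed amounts for 250.0 t of glass in exact precision (ignition loss, the six compositions, the yield, net glass mass, totals) as quoted within the question or the answer.
Target oxide masses per 250.0 t glaze:
  CaO: 16.84% × 250.0 = 42.10 t
  MgO: 12.79% × 250.0 = 31.98 t
  Na2O: 9.690% × 250.0 = 24.22 t
  K2O: 3.247% × 250.0 = 8.118 t
  SiO2: 31.85% × 250.0 = 79.62 t
  PbO: 25.58% × 250.0 = 63.95 t
A balance pass over the oxides, with the batch weights as given, against the basis in use (target by target, the sums agree modulo rounding of the values):
  CaO: 62.57·0.4813 + 20.81·0.5760 = 42.10 t (target 42.10 t)
  MgO: 74.46·0.3137 + 20.81·0.4140 = 31.97 t (target 31.98 t)
  Na2O: 41.28·0.5868 = 24.22 t (target 24.22 t)
  K2O: 11.94·0.6798 = 8.117 t (target 8.118 t)
  SiO2: 74.46·0.6360 + 62.57·0.5157 = 79.62 t (target 79.62 t)
  PbO: 65.45·0.9771 = 63.95 t (target 63.95 t)
Auditing the glass mass value: the batch minus its LOI: 250.0 t (per-oxide target masses sum to 250.0 t; with the basis standing at 250.0 t — a pure rounding effect).
Adding the batch up: Σ batch = 276.5 t; Σ batch·LOI gives LOI loss = 26.52 t; glass ÷ batch gives a yield of 90.41%.

Revised batch per 250.0 t glaze:
  Talc: 74.46 t
  Dense soda ash: 41.28 t
  Wollastonite: 62.57 t
  Potash: 11.94 t
  Minium: 65.45 t
  Calcined dolomite: 20.81 t
Total batch = 276.5 t; LOI loss = 26.52 t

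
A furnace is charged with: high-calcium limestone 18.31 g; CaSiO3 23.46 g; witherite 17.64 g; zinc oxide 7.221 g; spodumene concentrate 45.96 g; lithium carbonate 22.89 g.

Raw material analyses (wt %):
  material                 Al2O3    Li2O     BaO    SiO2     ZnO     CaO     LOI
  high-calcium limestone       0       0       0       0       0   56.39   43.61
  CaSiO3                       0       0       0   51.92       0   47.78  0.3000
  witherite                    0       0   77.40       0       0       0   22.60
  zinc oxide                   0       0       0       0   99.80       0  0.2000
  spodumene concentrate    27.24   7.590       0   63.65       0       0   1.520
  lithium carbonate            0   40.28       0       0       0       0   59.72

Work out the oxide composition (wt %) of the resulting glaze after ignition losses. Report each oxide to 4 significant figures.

Mid-chain values appear with 4-significant-figure rounding on the page. Every computation maintains full precision in all steps — every reported number takes a single rounding; the derived quantities are computed using the weight values on 109.1 g of glass in full float precision (the yield, the six compositions, the totals, LOI, net glass mass) as quoted within question or answer.
Per-oxide mass from batch:
  Al2O3: 45.96·0.2724 = 12.52 g
  Li2O: 45.96·0.07590 + 22.89·0.4028 = 12.71 g
  BaO: 17.64·0.7740 = 13.65 g
  SiO2: 23.46·0.5192 + 45.96·0.6365 = 41.43 g
  ZnO: 7.221·0.9980 = 7.207 g
  CaO: 18.31·0.5639 + 23.46·0.4778 = 21.53 g
LOI: 18.31·0.4361 + 23.46·0.003000 + 17.64·0.2260 + 7.221·0.002000 + 45.96·0.01520 + 22.89·0.5972 = 26.42 g
batch − LOI leaves glass = 135.5 − 26.42 = 109.1 g (matching Σ of the oxides)
wt % = oxide mass / glass mass × 100

Glass mass = 109.1 g (batch 135.5 − LOI 26.42).
Composition: Al2O3 11.48%, Li2O 11.65%, BaO 12.52%, SiO2 37.99%, ZnO 6.608%, CaO 19.75%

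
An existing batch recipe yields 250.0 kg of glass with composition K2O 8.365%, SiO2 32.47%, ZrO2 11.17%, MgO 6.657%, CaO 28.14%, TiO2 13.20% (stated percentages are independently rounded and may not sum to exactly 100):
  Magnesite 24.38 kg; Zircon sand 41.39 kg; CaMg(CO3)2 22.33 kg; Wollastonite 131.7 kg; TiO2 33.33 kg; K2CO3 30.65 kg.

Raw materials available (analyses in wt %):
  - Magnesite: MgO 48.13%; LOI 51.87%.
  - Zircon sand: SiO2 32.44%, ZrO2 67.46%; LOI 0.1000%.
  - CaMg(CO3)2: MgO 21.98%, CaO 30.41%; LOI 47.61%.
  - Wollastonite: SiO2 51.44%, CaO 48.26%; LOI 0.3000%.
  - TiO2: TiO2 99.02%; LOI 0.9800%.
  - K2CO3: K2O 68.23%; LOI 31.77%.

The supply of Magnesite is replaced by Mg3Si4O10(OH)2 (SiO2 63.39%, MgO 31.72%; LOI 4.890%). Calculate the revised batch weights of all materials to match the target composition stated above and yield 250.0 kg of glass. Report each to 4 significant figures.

All internal work keeps full precision from start to finish; the intermediate values are printed rounded to four significant digits on the page. A single rounding completes each reported result — the derived quantities are re-derived starting from the weights for 250.0 kg of glass at full float precision (the yield, net glass mass, ignition loss, totals, six oxide percentages), as written in the question or the answer.
Oxide mass targets, per 250.0 kg glass:
  K2O: 8.365% × 250.0 = 20.91 kg
  SiO2: 32.47% × 250.0 = 81.18 kg
  ZrO2: 11.17% × 250.0 = 27.92 kg
  MgO: 6.657% × 250.0 = 16.64 kg
  CaO: 28.14% × 250.0 = 70.35 kg
  TiO2: 13.20% × 250.0 = 33.00 kg
Per-oxide balance check with the batch weights as given, versus the basis set out (each sum matches its target mass given rounding of the digits):
  K2O: 30.65·0.6823 = 20.91 kg (target 20.91 kg)
  SiO2: 15.71·0.6339 + 41.39·0.3244 + 112.3·0.5144 = 81.15 kg (target 81.18 kg)
  ZrO2: 41.39·0.6746 = 27.92 kg (target 27.92 kg)
  MgO: 15.71·0.3172 + 53.05·0.2198 = 16.64 kg (target 16.64 kg)
  CaO: 53.05·0.3041 + 112.3·0.4826 = 70.33 kg (target 70.35 kg)
  TiO2: 33.33·0.9902 = 33.00 kg (target 33.00 kg)
Auditing the glass mass value: batch Σ − ignition loss = 250.0 kg (the Σ of target masses is 250.0 kg; the stated basis being 250.0 kg — any gap is answer rounding).
Total batch = Σ batch = 286.4 kg; loss to ignition Σ batch·LOI = 36.47 kg; yield, glass over the total, = 87.27%.

Revised batch per 250.0 kg glass:
  Mg3Si4O10(OH)2: 15.71 kg
  Zircon sand: 41.39 kg
  CaMg(CO3)2: 53.05 kg
  Wollastonite: 112.3 kg
  TiO2: 33.33 kg
  K2CO3: 30.65 kg
Total batch = 286.4 kg; LOI loss = 36.47 kg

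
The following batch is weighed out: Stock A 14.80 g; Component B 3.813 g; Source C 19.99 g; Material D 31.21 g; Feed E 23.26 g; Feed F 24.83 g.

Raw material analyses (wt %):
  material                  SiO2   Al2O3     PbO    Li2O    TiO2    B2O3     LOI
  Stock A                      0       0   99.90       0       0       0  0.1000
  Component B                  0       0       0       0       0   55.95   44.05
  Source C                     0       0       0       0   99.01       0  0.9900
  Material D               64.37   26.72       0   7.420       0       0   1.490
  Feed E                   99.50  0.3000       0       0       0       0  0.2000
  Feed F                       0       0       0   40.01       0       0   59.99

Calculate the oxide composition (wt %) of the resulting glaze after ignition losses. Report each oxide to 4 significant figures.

Glass mass = 100.6 g (batch 117.9 − LOI 17.30).
Composition: SiO2 42.97%, Al2O3 8.359%, PbO 14.70%, Li2O 12.18%, TiO2 19.67%, B2O3 2.121%

All arithmetic keeps full precision through every step; values along the way appear with 4-significant-figure rounding at each printed step — every reported result is rounded a single time. The derived quantities, including the totals, the yield, six oxide percentages, ignition loss, net glass mass, are re-derived using the weight values for 100.6 g of glass at exact precision precisely as stated by problem or answer.
Oxide-by-oxide delivered mass:
  SiO2: 31.21·0.6437 + 23.26·0.9950 = 43.23 g
  Al2O3: 31.21·0.2672 + 23.26·0.003000 = 8.409 g
  PbO: 14.80·0.9990 = 14.79 g
  Li2O: 31.21·0.07420 + 24.83·0.4001 = 12.25 g
  TiO2: 19.99·0.9901 = 19.79 g
  B2O3: 3.813·0.5595 = 2.133 g
LOI: 14.80·0.001000 + 3.813·0.4405 + 19.99·0.009900 + 31.21·0.01490 + 23.26·0.002000 + 24.83·0.5999 = 17.30 g
batch − LOI leaves glass = 117.9 − 17.30 = 100.6 g (= the summed oxide contributions)
each wt % is 100 × oxide ÷ glass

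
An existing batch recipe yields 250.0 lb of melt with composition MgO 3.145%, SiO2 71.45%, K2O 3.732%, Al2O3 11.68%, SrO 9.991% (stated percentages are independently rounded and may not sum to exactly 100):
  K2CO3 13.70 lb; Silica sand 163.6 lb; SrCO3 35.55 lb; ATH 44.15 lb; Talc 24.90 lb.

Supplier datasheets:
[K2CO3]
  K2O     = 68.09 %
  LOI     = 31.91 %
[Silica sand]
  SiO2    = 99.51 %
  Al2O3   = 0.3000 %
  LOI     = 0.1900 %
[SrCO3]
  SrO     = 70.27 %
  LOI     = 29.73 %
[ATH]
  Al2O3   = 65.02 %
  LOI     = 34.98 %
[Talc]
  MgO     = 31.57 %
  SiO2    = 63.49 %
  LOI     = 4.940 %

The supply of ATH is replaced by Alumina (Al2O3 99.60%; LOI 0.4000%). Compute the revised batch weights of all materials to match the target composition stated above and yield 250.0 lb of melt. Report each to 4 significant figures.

Working values are shown, rounded to 4 significant figures, in the printout — the working math keeps full precision at all times; each reported number includes exactly one rounding. The derived quantities are recomputed at exact precision (glass mass, LOI, yield, the totals, five oxide percentages) from the weighed amounts for 250.0 lb of glass as written in the problem or answer text.
Oxide-by-oxide targets in 250.0 lb melt:
  MgO: 3.145% × 250.0 = 7.862 lb
  SiO2: 71.45% × 250.0 = 178.6 lb
  K2O: 3.732% × 250.0 = 9.330 lb
  Al2O3: 11.68% × 250.0 = 29.20 lb
  SrO: 9.991% × 250.0 = 24.98 lb
Balance tally, oxide-wise, working from each reported weight, versus the basis set out (oxide sums agree with the targets net of answer rounding effects):
  MgO: 24.90·0.3157 = 7.861 lb (target 7.862 lb)
  SiO2: 163.6·0.9951 + 24.90·0.6349 = 178.6 lb (target 178.6 lb)
  K2O: 13.70·0.6809 = 9.328 lb (target 9.330 lb)
  Al2O3: 163.6·0.003000 + 28.82·0.9960 = 29.20 lb (target 29.20 lb)
  SrO: 35.55·0.7027 = 24.98 lb (target 24.98 lb)
Consistency of the glass mass: batch Σ − ignition loss = 250.0 lb (oxide target masses add up to 250.0 lb; versus the stated basis of 250.0 lb — rounding explains the deltas).
Summing the batch: Σ batch = 266.6 lb; loss to ignition Σ batch·LOI = 16.60 lb; glass ÷ batch gives a yield of 93.77%.

Revised batch per 250.0 lb melt:
  K2CO3: 13.70 lb
  Silica sand: 163.6 lb
  SrCO3: 35.55 lb
  Alumina: 28.82 lb
  Talc: 24.90 lb
Total batch = 266.6 lb; LOI loss = 16.60 lb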